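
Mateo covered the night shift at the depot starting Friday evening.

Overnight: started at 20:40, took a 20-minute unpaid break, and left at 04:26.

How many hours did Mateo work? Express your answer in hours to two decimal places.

7.43 hours

Overnight: 20:40 → midnight = 3 h 20 min; midnight → 04:26 = 4 h 26 min; span 7 h 46 min; less 20 min break → 7 h 26 min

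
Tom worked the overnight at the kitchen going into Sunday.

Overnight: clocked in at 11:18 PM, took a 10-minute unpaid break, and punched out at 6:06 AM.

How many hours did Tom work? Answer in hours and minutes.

6 h 38 min

Overnight: 11:18 PM → midnight = 0 h 42 min; midnight → 6:06 AM = 6 h 6 min; span 6 h 48 min; less 10 min break → 6 h 38 min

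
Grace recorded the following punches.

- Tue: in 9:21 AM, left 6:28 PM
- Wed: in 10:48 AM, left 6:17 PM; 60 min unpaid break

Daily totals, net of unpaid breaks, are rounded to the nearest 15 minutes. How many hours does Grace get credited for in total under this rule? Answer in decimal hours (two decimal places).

15.50 hours

Tue: 9:21 AM–6:28 PM = 9 h 7 min → rounds to 9 h 0 min
Wed: 10:48 AM–6:17 PM = 7 h 29 min − 60 min = 6 h 29 min → rounds to 6 h 30 min
Total credited: 15 h 30 min.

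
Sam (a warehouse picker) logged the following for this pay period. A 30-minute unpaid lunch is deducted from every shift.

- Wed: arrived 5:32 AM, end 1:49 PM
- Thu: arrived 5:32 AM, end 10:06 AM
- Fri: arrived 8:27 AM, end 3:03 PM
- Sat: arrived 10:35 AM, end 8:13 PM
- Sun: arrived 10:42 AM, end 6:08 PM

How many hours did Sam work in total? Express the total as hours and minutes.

Wed: 5:32 AM–1:49 PM = 8 h 17 min; less 30 min break → 7 h 47 min
Thu: 5:32 AM–10:06 AM = 4 h 34 min; less 30 min break → 4 h 4 min
Fri: 8:27 AM–3:03 PM = 6 h 36 min; less 30 min break → 6 h 6 min
Sat: 10:35 AM–8:13 PM = 9 h 38 min; less 30 min break → 9 h 8 min
Sun: 10:42 AM–6:08 PM = 7 h 26 min; less 30 min break → 6 h 56 min
Total: 7 h 47 min + 4 h 4 min + 6 h 6 min + 9 h 8 min + 6 h 56 min = 34 h 1 min.

34 h 1 min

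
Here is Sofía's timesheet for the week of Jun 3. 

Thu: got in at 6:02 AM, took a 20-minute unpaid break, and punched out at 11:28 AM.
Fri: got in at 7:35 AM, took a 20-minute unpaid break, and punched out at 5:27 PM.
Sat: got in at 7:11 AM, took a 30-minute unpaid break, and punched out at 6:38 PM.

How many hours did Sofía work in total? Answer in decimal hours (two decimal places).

Thu: 6:02 AM–11:28 AM = 5 h 26 min; less 20 min break → 5 h 6 min
Fri: 7:35 AM–5:27 PM = 9 h 52 min; less 20 min break → 9 h 32 min
Sat: 7:11 AM–6:38 PM = 11 h 27 min; less 30 min break → 10 h 57 min
Total: 5 h 6 min + 9 h 32 min + 10 h 57 min = 25 h 35 min.

25.58 hours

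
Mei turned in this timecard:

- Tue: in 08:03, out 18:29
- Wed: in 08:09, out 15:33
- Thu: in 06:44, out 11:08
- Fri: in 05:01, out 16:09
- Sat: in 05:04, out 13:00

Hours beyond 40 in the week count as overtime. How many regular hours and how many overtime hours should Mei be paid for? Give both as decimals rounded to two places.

Tue: 08:03–18:29 = 10 h 26 min
Wed: 08:09–15:33 = 7 h 24 min
Thu: 06:44–11:08 = 4 h 24 min
Fri: 05:01–16:09 = 11 h 8 min
Sat: 05:04–13:00 = 7 h 56 min
Total worked: 41 h 18 min = 41.30 h.
Threshold 40 h → overtime 1 h 18 min, regular 40 h 0 min.

Regular 40.00 hours, overtime 1.30 hours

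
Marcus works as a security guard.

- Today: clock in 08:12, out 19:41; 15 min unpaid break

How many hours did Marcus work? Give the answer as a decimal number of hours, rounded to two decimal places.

Today: 08:12–19:41 = 11 h 29 min; less 15 min break → 11 h 14 min

11.23 hours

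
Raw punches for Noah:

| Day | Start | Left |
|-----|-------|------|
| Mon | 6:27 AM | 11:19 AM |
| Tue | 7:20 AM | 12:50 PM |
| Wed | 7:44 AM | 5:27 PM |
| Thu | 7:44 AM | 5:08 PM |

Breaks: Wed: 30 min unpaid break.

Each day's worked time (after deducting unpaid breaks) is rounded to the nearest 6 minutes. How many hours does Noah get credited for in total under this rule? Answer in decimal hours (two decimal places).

Mon: 6:27 AM–11:19 AM = 4 h 52 min → rounds to 4 h 54 min
Tue: 7:20 AM–12:50 PM = 5 h 30 min → rounds to 5 h 30 min
Wed: 7:44 AM–5:27 PM = 9 h 43 min − 30 min = 9 h 13 min → rounds to 9 h 12 min
Thu: 7:44 AM–5:08 PM = 9 h 24 min → rounds to 9 h 24 min
Total credited: 29 h 0 min.

29.00 hours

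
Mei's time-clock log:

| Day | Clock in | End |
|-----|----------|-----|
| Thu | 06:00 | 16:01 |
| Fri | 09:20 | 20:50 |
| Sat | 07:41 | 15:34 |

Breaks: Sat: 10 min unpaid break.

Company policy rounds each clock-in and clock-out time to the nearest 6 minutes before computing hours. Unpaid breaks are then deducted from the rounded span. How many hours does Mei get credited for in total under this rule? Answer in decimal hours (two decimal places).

29.23 hours

Thu: in 06:00→06:00, out 16:01→16:00; 10 h 0 min
Fri: in 09:20→09:18, out 20:50→20:48; 11 h 30 min
Sat: in 07:41→07:42, out 15:34→15:36; 7 h 54 min − 10 min = 7 h 44 min
Total credited: 29 h 14 min.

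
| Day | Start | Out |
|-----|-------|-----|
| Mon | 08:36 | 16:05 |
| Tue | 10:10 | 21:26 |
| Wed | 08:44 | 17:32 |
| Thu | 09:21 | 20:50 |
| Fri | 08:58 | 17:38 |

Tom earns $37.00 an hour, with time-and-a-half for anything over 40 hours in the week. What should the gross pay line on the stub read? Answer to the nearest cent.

$1907.35

Mon: 08:36–16:05 = 7 h 29 min
Tue: 10:10–21:26 = 11 h 16 min
Wed: 08:44–17:32 = 8 h 48 min
Thu: 09:21–20:50 = 11 h 29 min
Fri: 08:58–17:38 = 8 h 40 min
Total worked: 47 h 42 min = 2862 min.
Regular 40 h 0 min = 2400 min at $37.00/h; overtime 7 h 42 min = 462 min at $55.50/h.
Pay = (2400 × $37.00 + 462 × $55.50) ÷ 60 = $1907.35.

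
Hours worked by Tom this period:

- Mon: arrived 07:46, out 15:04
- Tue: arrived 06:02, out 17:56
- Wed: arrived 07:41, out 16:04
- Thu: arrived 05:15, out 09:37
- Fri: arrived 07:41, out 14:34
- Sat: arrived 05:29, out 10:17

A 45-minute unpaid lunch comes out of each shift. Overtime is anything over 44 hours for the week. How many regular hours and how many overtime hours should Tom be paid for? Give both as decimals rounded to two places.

Regular 39.13 hours, overtime 0.00 hours

Mon: 07:46–15:04 = 7 h 18 min; less 45 min break → 6 h 33 min
Tue: 06:02–17:56 = 11 h 54 min; less 45 min break → 11 h 9 min
Wed: 07:41–16:04 = 8 h 23 min; less 45 min break → 7 h 38 min
Thu: 05:15–09:37 = 4 h 22 min; less 45 min break → 3 h 37 min
Fri: 07:41–14:34 = 6 h 53 min; less 45 min break → 6 h 8 min
Sat: 05:29–10:17 = 4 h 48 min; less 45 min break → 4 h 3 min
Total worked: 39 h 8 min = 39.13 h.
Threshold 44 h → overtime 0 h 0 min, regular 39 h 8 min.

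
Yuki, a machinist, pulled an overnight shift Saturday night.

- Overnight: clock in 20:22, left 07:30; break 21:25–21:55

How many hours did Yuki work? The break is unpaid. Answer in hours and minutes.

Overnight: 20:22 → midnight = 3 h 38 min; midnight → 07:30 = 7 h 30 min; span 11 h 8 min; less 30 min break → 10 h 38 min

10 h 38 min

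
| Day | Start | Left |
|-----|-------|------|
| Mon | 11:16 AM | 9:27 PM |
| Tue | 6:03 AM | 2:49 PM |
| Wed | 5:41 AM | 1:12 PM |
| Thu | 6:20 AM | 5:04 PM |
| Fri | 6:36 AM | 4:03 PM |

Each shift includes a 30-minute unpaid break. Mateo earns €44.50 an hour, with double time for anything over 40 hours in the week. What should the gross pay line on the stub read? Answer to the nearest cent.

€2149.35

Mon: 11:16 AM–9:27 PM = 10 h 11 min; less 30 min break → 9 h 41 min
Tue: 6:03 AM–2:49 PM = 8 h 46 min; less 30 min break → 8 h 16 min
Wed: 5:41 AM–1:12 PM = 7 h 31 min; less 30 min break → 7 h 1 min
Thu: 6:20 AM–5:04 PM = 10 h 44 min; less 30 min break → 10 h 14 min
Fri: 6:36 AM–4:03 PM = 9 h 27 min; less 30 min break → 8 h 57 min
Total worked: 44 h 9 min = 2649 min.
Regular 40 h 0 min = 2400 min at €44.50/h; overtime 4 h 9 min = 249 min at €89.00/h.
Pay = (2400 × €44.50 + 249 × €89.00) ÷ 60 = €2149.35.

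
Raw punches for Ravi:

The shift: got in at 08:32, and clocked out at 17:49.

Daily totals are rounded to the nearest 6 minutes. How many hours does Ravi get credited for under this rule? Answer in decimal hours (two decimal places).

9.30 hours

The shift: 08:32–17:49 = 9 h 17 min → rounds to 9 h 18 min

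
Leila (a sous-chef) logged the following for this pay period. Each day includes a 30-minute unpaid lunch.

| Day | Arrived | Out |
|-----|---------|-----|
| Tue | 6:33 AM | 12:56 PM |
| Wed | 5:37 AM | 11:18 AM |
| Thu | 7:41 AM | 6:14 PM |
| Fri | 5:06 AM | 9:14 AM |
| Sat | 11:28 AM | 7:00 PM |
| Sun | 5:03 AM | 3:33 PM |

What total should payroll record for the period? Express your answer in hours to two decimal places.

41.78 hours

Tue: 6:33 AM–12:56 PM = 6 h 23 min; less 30 min break → 5 h 53 min
Wed: 5:37 AM–11:18 AM = 5 h 41 min; less 30 min break → 5 h 11 min
Thu: 7:41 AM–6:14 PM = 10 h 33 min; less 30 min break → 10 h 3 min
Fri: 5:06 AM–9:14 AM = 4 h 8 min; less 30 min break → 3 h 38 min
Sat: 11:28 AM–7:00 PM = 7 h 32 min; less 30 min break → 7 h 2 min
Sun: 5:03 AM–3:33 PM = 10 h 30 min; less 30 min break → 10 h 0 min
Total: 5 h 53 min + 5 h 11 min + 10 h 3 min + 3 h 38 min + 7 h 2 min + 10 h 0 min = 41 h 47 min.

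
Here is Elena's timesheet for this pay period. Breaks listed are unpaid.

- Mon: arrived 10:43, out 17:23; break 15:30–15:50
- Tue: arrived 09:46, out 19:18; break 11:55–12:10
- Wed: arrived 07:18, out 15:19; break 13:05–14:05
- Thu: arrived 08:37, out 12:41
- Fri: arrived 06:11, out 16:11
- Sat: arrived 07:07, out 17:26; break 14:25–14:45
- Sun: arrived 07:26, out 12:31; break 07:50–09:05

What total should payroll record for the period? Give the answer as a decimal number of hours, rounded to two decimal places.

Mon: 10:43–17:23 = 6 h 40 min; less 20 min break → 6 h 20 min
Tue: 09:46–19:18 = 9 h 32 min; less 15 min break → 9 h 17 min
Wed: 07:18–15:19 = 8 h 1 min; less 60 min break → 7 h 1 min
Thu: 08:37–12:41 = 4 h 4 min
Fri: 06:11–16:11 = 10 h 0 min
Sat: 07:07–17:26 = 10 h 19 min; less 20 min break → 9 h 59 min
Sun: 07:26–12:31 = 5 h 5 min; less 75 min break → 3 h 50 min
Total: 6 h 20 min + 9 h 17 min + 7 h 1 min + 4 h 4 min + 10 h 0 min + 9 h 59 min + 3 h 50 min = 50 h 31 min.

50.52 hours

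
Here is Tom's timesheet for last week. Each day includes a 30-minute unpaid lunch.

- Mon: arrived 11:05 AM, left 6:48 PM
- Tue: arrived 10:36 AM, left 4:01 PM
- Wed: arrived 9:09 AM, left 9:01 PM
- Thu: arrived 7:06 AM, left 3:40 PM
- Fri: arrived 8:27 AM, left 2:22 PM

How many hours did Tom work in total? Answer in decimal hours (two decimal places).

Mon: 11:05 AM–6:48 PM = 7 h 43 min; less 30 min break → 7 h 13 min
Tue: 10:36 AM–4:01 PM = 5 h 25 min; less 30 min break → 4 h 55 min
Wed: 9:09 AM–9:01 PM = 11 h 52 min; less 30 min break → 11 h 22 min
Thu: 7:06 AM–3:40 PM = 8 h 34 min; less 30 min break → 8 h 4 min
Fri: 8:27 AM–2:22 PM = 5 h 55 min; less 30 min break → 5 h 25 min
Total: 7 h 13 min + 4 h 55 min + 11 h 22 min + 8 h 4 min + 5 h 25 min = 36 h 59 min.

36.98 hours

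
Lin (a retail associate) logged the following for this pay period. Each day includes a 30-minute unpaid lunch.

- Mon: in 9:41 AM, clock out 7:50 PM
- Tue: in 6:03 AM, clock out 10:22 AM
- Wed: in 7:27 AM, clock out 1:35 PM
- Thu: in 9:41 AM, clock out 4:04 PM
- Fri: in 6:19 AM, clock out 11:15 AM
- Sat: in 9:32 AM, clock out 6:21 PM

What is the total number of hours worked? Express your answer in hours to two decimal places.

37.73 hours

Mon: 9:41 AM–7:50 PM = 10 h 9 min; less 30 min break → 9 h 39 min
Tue: 6:03 AM–10:22 AM = 4 h 19 min; less 30 min break → 3 h 49 min
Wed: 7:27 AM–1:35 PM = 6 h 8 min; less 30 min break → 5 h 38 min
Thu: 9:41 AM–4:04 PM = 6 h 23 min; less 30 min break → 5 h 53 min
Fri: 6:19 AM–11:15 AM = 4 h 56 min; less 30 min break → 4 h 26 min
Sat: 9:32 AM–6:21 PM = 8 h 49 min; less 30 min break → 8 h 19 min
Total: 9 h 39 min + 3 h 49 min + 5 h 38 min + 5 h 53 min + 4 h 26 min + 8 h 19 min = 37 h 44 min.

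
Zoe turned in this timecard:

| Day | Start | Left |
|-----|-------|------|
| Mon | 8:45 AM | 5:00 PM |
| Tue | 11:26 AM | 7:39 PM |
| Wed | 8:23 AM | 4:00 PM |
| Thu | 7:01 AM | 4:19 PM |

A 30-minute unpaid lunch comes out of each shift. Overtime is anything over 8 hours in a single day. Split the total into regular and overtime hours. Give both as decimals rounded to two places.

Mon: 8:45 AM–5:00 PM = 8 h 15 min; less 30 min break → 7 h 45 min
Tue: 11:26 AM–7:39 PM = 8 h 13 min; less 30 min break → 7 h 43 min
Wed: 8:23 AM–4:00 PM = 7 h 37 min; less 30 min break → 7 h 7 min
Thu: 7:01 AM–4:19 PM = 9 h 18 min; less 30 min break → 8 h 48 min
Mon reg 7 h 45 min / OT 0 h 0 min; Tue reg 7 h 43 min / OT 0 h 0 min; Wed reg 7 h 7 min / OT 0 h 0 min; Thu reg 8 h 0 min / OT 0 h 48 min.
Totals: regular 30 h 35 min, overtime 0 h 48 min.

Regular 30.58 hours, overtime 0.80 hours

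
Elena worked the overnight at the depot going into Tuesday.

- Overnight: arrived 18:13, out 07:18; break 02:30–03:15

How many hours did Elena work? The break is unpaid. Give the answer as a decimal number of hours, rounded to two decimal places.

Overnight: 18:13 → midnight = 5 h 47 min; midnight → 07:18 = 7 h 18 min; span 13 h 5 min; less 45 min break → 12 h 20 min

12.33 hours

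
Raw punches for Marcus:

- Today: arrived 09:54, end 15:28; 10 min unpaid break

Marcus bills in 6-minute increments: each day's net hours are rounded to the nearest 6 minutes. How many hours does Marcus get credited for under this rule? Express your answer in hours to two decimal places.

Today: 09:54–15:28 = 5 h 34 min − 10 min = 5 h 24 min → rounds to 5 h 24 min

5.40 hours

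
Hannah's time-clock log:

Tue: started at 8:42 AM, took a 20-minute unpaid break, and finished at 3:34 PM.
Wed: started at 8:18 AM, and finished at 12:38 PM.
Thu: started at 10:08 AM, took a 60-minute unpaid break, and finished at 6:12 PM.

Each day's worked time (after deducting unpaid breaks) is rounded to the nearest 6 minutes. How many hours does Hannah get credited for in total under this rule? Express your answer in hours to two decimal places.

17.90 hours

Tue: 8:42 AM–3:34 PM = 6 h 52 min − 20 min = 6 h 32 min → rounds to 6 h 30 min
Wed: 8:18 AM–12:38 PM = 4 h 20 min → rounds to 4 h 18 min
Thu: 10:08 AM–6:12 PM = 8 h 4 min − 60 min = 7 h 4 min → rounds to 7 h 6 min
Total credited: 17 h 54 min.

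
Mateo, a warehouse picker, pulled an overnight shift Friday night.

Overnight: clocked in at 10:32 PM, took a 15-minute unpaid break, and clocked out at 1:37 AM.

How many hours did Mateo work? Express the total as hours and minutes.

Overnight: 10:32 PM → midnight = 1 h 28 min; midnight → 1:37 AM = 1 h 37 min; span 3 h 5 min; less 15 min break → 2 h 50 min

2 h 50 min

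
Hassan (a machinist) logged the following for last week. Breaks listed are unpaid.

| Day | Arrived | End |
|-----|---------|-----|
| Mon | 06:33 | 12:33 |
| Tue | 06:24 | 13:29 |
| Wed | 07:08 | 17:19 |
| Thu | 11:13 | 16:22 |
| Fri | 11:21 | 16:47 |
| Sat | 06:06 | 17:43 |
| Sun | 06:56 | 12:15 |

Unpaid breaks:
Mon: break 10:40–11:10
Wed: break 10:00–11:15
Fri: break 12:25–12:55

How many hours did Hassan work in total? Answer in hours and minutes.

48 h 32 min

Mon: 06:33–12:33 = 6 h 0 min; less 30 min break → 5 h 30 min
Tue: 06:24–13:29 = 7 h 5 min
Wed: 07:08–17:19 = 10 h 11 min; less 75 min break → 8 h 56 min
Thu: 11:13–16:22 = 5 h 9 min
Fri: 11:21–16:47 = 5 h 26 min; less 30 min break → 4 h 56 min
Sat: 06:06–17:43 = 11 h 37 min
Sun: 06:56–12:15 = 5 h 19 min
Total: 5 h 30 min + 7 h 5 min + 8 h 56 min + 5 h 9 min + 4 h 56 min + 11 h 37 min + 5 h 19 min = 48 h 32 min.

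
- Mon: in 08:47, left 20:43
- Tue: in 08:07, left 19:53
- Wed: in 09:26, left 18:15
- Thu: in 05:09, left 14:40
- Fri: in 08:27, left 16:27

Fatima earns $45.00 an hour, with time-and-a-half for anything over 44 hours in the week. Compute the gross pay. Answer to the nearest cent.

Mon: 08:47–20:43 = 11 h 56 min
Tue: 08:07–19:53 = 11 h 46 min
Wed: 09:26–18:15 = 8 h 49 min
Thu: 05:09–14:40 = 9 h 31 min
Fri: 08:27–16:27 = 8 h 0 min
Total worked: 50 h 2 min = 3002 min.
Regular 44 h 0 min = 2640 min at $45.00/h; overtime 6 h 2 min = 362 min at $67.50/h.
Pay = (2640 × $45.00 + 362 × $67.50) ÷ 60 = $2387.25.

$2387.25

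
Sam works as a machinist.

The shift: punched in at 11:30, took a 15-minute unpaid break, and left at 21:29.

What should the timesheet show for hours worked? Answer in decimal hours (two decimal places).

9.73 hours

The shift: 11:30–21:29 = 9 h 59 min; less 15 min break → 9 h 44 min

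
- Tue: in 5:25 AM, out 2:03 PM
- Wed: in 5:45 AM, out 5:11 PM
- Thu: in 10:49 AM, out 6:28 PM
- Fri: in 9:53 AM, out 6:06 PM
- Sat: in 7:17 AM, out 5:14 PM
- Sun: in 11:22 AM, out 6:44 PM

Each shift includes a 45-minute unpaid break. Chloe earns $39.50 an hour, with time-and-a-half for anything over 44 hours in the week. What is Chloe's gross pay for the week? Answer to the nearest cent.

$2019.44

Tue: 5:25 AM–2:03 PM = 8 h 38 min; less 45 min break → 7 h 53 min
Wed: 5:45 AM–5:11 PM = 11 h 26 min; less 45 min break → 10 h 41 min
Thu: 10:49 AM–6:28 PM = 7 h 39 min; less 45 min break → 6 h 54 min
Fri: 9:53 AM–6:06 PM = 8 h 13 min; less 45 min break → 7 h 28 min
Sat: 7:17 AM–5:14 PM = 9 h 57 min; less 45 min break → 9 h 12 min
Sun: 11:22 AM–6:44 PM = 7 h 22 min; less 45 min break → 6 h 37 min
Total worked: 48 h 45 min = 2925 min.
Regular 44 h 0 min = 2640 min at $39.50/h; overtime 4 h 45 min = 285 min at $59.25/h.
Pay = (2640 × $39.50 + 285 × $59.25) ÷ 60 = $2019.44.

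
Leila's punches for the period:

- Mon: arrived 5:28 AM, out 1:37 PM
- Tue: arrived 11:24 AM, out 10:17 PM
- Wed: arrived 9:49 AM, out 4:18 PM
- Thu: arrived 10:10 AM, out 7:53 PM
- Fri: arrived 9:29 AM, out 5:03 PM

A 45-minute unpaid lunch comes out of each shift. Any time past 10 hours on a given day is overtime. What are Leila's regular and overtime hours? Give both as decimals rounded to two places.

Regular 38.92 hours, overtime 0.13 hours

Mon: 5:28 AM–1:37 PM = 8 h 9 min; less 45 min break → 7 h 24 min
Tue: 11:24 AM–10:17 PM = 10 h 53 min; less 45 min break → 10 h 8 min
Wed: 9:49 AM–4:18 PM = 6 h 29 min; less 45 min break → 5 h 44 min
Thu: 10:10 AM–7:53 PM = 9 h 43 min; less 45 min break → 8 h 58 min
Fri: 9:29 AM–5:03 PM = 7 h 34 min; less 45 min break → 6 h 49 min
Mon reg 7 h 24 min / OT 0 h 0 min; Tue reg 10 h 0 min / OT 0 h 8 min; Wed reg 5 h 44 min / OT 0 h 0 min; Thu reg 8 h 58 min / OT 0 h 0 min; Fri reg 6 h 49 min / OT 0 h 0 min.
Totals: regular 38 h 55 min, overtime 0 h 8 min.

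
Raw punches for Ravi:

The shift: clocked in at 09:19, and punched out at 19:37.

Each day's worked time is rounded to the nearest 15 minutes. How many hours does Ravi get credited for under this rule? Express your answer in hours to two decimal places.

The shift: 09:19–19:37 = 10 h 18 min → rounds to 10 h 15 min

10.25 hours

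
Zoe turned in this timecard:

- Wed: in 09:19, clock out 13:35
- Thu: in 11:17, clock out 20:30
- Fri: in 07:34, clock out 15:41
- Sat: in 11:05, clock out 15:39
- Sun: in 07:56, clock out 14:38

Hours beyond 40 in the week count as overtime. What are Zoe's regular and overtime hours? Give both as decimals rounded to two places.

Wed: 09:19–13:35 = 4 h 16 min
Thu: 11:17–20:30 = 9 h 13 min
Fri: 07:34–15:41 = 8 h 7 min
Sat: 11:05–15:39 = 4 h 34 min
Sun: 07:56–14:38 = 6 h 42 min
Total worked: 32 h 52 min = 32.87 h.
Threshold 40 h → overtime 0 h 0 min, regular 32 h 52 min.

Regular 32.87 hours, overtime 0.00 hours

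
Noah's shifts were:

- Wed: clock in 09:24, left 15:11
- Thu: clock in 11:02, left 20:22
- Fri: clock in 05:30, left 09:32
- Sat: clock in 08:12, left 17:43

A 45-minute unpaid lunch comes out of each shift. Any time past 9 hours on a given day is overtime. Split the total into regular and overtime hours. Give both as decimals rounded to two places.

Regular 25.67 hours, overtime 0.00 hours

Wed: 09:24–15:11 = 5 h 47 min; less 45 min break → 5 h 2 min
Thu: 11:02–20:22 = 9 h 20 min; less 45 min break → 8 h 35 min
Fri: 05:30–09:32 = 4 h 2 min; less 45 min break → 3 h 17 min
Sat: 08:12–17:43 = 9 h 31 min; less 45 min break → 8 h 46 min
Wed reg 5 h 2 min / OT 0 h 0 min; Thu reg 8 h 35 min / OT 0 h 0 min; Fri reg 3 h 17 min / OT 0 h 0 min; Sat reg 8 h 46 min / OT 0 h 0 min.
Totals: regular 25 h 40 min, overtime 0 h 0 min.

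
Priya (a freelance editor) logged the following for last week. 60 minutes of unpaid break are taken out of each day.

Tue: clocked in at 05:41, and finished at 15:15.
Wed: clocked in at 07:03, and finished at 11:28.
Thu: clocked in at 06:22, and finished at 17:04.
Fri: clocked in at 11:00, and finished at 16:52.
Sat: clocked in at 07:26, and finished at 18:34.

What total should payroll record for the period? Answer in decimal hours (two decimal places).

36.68 hours

Tue: 05:41–15:15 = 9 h 34 min; less 60 min break → 8 h 34 min
Wed: 07:03–11:28 = 4 h 25 min; less 60 min break → 3 h 25 min
Thu: 06:22–17:04 = 10 h 42 min; less 60 min break → 9 h 42 min
Fri: 11:00–16:52 = 5 h 52 min; less 60 min break → 4 h 52 min
Sat: 07:26–18:34 = 11 h 8 min; less 60 min break → 10 h 8 min
Total: 8 h 34 min + 3 h 25 min + 9 h 42 min + 4 h 52 min + 10 h 8 min = 36 h 41 min.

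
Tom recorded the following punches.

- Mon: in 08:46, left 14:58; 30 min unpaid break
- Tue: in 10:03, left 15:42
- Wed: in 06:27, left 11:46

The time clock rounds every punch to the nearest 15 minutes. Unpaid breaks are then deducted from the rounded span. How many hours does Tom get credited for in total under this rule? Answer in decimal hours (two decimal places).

Mon: in 08:46→08:45, out 14:58→15:00; 6 h 15 min − 30 min = 5 h 45 min
Tue: in 10:03→10:00, out 15:42→15:45; 5 h 45 min
Wed: in 06:27→06:30, out 11:46→11:45; 5 h 15 min
Total credited: 16 h 45 min.

16.75 hours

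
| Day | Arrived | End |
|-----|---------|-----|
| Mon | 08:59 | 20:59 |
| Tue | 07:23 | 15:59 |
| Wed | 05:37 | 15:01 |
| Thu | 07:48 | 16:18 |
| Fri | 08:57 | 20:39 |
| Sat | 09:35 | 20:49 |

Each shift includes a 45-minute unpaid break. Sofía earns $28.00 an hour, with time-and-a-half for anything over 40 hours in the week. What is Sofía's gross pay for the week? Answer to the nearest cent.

Mon: 08:59–20:59 = 12 h 0 min; less 45 min break → 11 h 15 min
Tue: 07:23–15:59 = 8 h 36 min; less 45 min break → 7 h 51 min
Wed: 05:37–15:01 = 9 h 24 min; less 45 min break → 8 h 39 min
Thu: 07:48–16:18 = 8 h 30 min; less 45 min break → 7 h 45 min
Fri: 08:57–20:39 = 11 h 42 min; less 45 min break → 10 h 57 min
Sat: 09:35–20:49 = 11 h 14 min; less 45 min break → 10 h 29 min
Total worked: 56 h 56 min = 3416 min.
Regular 40 h 0 min = 2400 min at $28.00/h; overtime 16 h 56 min = 1016 min at $42.00/h.
Pay = (2400 × $28.00 + 1016 × $42.00) ÷ 60 = $1831.20.

$1831.20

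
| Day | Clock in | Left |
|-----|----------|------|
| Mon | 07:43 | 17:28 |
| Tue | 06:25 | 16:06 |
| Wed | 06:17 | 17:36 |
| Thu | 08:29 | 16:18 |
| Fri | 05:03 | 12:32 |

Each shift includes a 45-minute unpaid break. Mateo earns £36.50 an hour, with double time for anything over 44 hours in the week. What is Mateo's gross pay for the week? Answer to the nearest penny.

£1543.95

Mon: 07:43–17:28 = 9 h 45 min; less 45 min break → 9 h 0 min
Tue: 06:25–16:06 = 9 h 41 min; less 45 min break → 8 h 56 min
Wed: 06:17–17:36 = 11 h 19 min; less 45 min break → 10 h 34 min
Thu: 08:29–16:18 = 7 h 49 min; less 45 min break → 7 h 4 min
Fri: 05:03–12:32 = 7 h 29 min; less 45 min break → 6 h 44 min
Total worked: 42 h 18 min = 2538 min.
Regular 42 h 18 min = 2538 min at £36.50/h; overtime 0 h 0 min = 0 min at £73.00/h.
Pay = (2538 × £36.50 + 0 × £73.00) ÷ 60 = £1543.95.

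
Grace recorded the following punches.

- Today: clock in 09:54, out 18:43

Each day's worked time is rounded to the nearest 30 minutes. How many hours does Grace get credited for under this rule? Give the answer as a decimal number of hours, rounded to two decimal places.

Today: 09:54–18:43 = 8 h 49 min → rounds to 9 h 0 min

9.00 hours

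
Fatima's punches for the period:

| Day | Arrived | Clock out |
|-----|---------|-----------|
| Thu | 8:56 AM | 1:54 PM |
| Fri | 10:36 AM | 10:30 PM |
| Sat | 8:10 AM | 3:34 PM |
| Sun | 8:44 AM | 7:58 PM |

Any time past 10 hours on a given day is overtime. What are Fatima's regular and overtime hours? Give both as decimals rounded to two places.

Regular 32.37 hours, overtime 3.13 hours

Thu: 8:56 AM–1:54 PM = 4 h 58 min
Fri: 10:36 AM–10:30 PM = 11 h 54 min
Sat: 8:10 AM–3:34 PM = 7 h 24 min
Sun: 8:44 AM–7:58 PM = 11 h 14 min
Thu reg 4 h 58 min / OT 0 h 0 min; Fri reg 10 h 0 min / OT 1 h 54 min; Sat reg 7 h 24 min / OT 0 h 0 min; Sun reg 10 h 0 min / OT 1 h 14 min.
Totals: regular 32 h 22 min, overtime 3 h 8 min.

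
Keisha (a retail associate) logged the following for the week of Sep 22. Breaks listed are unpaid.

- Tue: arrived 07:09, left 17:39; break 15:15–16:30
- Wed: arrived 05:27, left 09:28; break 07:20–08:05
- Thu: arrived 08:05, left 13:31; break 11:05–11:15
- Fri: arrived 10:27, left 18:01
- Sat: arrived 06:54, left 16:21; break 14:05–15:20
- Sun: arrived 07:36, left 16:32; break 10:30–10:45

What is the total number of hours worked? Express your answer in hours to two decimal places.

Tue: 07:09–17:39 = 10 h 30 min; less 75 min break → 9 h 15 min
Wed: 05:27–09:28 = 4 h 1 min; less 45 min break → 3 h 16 min
Thu: 08:05–13:31 = 5 h 26 min; less 10 min break → 5 h 16 min
Fri: 10:27–18:01 = 7 h 34 min
Sat: 06:54–16:21 = 9 h 27 min; less 75 min break → 8 h 12 min
Sun: 07:36–16:32 = 8 h 56 min; less 15 min break → 8 h 41 min
Total: 9 h 15 min + 3 h 16 min + 5 h 16 min + 7 h 34 min + 8 h 12 min + 8 h 41 min = 42 h 14 min.

42.23 hours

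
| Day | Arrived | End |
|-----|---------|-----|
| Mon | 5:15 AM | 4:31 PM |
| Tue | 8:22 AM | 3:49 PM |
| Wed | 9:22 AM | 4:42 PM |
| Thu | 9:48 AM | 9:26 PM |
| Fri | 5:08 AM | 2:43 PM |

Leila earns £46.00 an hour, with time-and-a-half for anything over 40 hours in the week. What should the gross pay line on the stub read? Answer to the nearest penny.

£2341.40

Mon: 5:15 AM–4:31 PM = 11 h 16 min
Tue: 8:22 AM–3:49 PM = 7 h 27 min
Wed: 9:22 AM–4:42 PM = 7 h 20 min
Thu: 9:48 AM–9:26 PM = 11 h 38 min
Fri: 5:08 AM–2:43 PM = 9 h 35 min
Total worked: 47 h 16 min = 2836 min.
Regular 40 h 0 min = 2400 min at £46.00/h; overtime 7 h 16 min = 436 min at £69.00/h.
Pay = (2400 × £46.00 + 436 × £69.00) ÷ 60 = £2341.40.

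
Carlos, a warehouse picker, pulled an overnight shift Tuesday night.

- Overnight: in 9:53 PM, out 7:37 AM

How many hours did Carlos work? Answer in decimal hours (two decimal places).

9.73 hours

Overnight: 9:53 PM → midnight = 2 h 7 min; midnight → 7:37 AM = 7 h 37 min; span 9 h 44 min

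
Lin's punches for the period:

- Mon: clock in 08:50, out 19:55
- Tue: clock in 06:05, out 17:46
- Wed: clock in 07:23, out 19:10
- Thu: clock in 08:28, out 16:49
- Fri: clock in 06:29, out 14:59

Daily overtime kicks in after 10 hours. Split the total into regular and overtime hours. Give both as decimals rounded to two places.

Regular 46.85 hours, overtime 4.55 hours

Mon: 08:50–19:55 = 11 h 5 min
Tue: 06:05–17:46 = 11 h 41 min
Wed: 07:23–19:10 = 11 h 47 min
Thu: 08:28–16:49 = 8 h 21 min
Fri: 06:29–14:59 = 8 h 30 min
Mon reg 10 h 0 min / OT 1 h 5 min; Tue reg 10 h 0 min / OT 1 h 41 min; Wed reg 10 h 0 min / OT 1 h 47 min; Thu reg 8 h 21 min / OT 0 h 0 min; Fri reg 8 h 30 min / OT 0 h 0 min.
Totals: regular 46 h 51 min, overtime 4 h 33 min.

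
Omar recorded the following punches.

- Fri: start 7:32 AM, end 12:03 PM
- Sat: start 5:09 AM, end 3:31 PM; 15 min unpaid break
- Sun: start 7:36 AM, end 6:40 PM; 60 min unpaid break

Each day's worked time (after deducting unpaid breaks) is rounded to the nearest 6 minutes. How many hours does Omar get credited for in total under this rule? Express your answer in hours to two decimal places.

24.70 hours

Fri: 7:32 AM–12:03 PM = 4 h 31 min → rounds to 4 h 30 min
Sat: 5:09 AM–3:31 PM = 10 h 22 min − 15 min = 10 h 7 min → rounds to 10 h 6 min
Sun: 7:36 AM–6:40 PM = 11 h 4 min − 60 min = 10 h 4 min → rounds to 10 h 6 min
Total credited: 24 h 42 min.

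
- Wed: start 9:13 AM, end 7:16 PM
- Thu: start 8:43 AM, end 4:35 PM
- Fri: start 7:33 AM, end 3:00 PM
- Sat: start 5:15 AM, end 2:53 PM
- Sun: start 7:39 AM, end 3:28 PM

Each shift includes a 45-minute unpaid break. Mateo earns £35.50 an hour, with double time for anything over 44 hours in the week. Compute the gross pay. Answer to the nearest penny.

£1386.87

Wed: 9:13 AM–7:16 PM = 10 h 3 min; less 45 min break → 9 h 18 min
Thu: 8:43 AM–4:35 PM = 7 h 52 min; less 45 min break → 7 h 7 min
Fri: 7:33 AM–3:00 PM = 7 h 27 min; less 45 min break → 6 h 42 min
Sat: 5:15 AM–2:53 PM = 9 h 38 min; less 45 min break → 8 h 53 min
Sun: 7:39 AM–3:28 PM = 7 h 49 min; less 45 min break → 7 h 4 min
Total worked: 39 h 4 min = 2344 min.
Regular 39 h 4 min = 2344 min at £35.50/h; overtime 0 h 0 min = 0 min at £71.00/h.
Pay = (2344 × £35.50 + 0 × £71.00) ÷ 60 = £1386.87.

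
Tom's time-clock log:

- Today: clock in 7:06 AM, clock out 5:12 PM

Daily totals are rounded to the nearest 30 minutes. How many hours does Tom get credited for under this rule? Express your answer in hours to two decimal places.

Today: 7:06 AM–5:12 PM = 10 h 6 min → rounds to 10 h 0 min

10.00 hours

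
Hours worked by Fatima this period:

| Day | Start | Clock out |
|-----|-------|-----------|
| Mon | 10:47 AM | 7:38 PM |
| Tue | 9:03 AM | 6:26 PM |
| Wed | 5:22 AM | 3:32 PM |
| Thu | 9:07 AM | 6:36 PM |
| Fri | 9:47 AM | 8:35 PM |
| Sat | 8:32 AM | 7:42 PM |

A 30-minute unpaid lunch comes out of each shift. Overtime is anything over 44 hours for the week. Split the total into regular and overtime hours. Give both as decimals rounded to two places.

Regular 44.00 hours, overtime 12.85 hours

Mon: 10:47 AM–7:38 PM = 8 h 51 min; less 30 min break → 8 h 21 min
Tue: 9:03 AM–6:26 PM = 9 h 23 min; less 30 min break → 8 h 53 min
Wed: 5:22 AM–3:32 PM = 10 h 10 min; less 30 min break → 9 h 40 min
Thu: 9:07 AM–6:36 PM = 9 h 29 min; less 30 min break → 8 h 59 min
Fri: 9:47 AM–8:35 PM = 10 h 48 min; less 30 min break → 10 h 18 min
Sat: 8:32 AM–7:42 PM = 11 h 10 min; less 30 min break → 10 h 40 min
Total worked: 56 h 51 min = 56.85 h.
Threshold 44 h → overtime 12 h 51 min, regular 44 h 0 min.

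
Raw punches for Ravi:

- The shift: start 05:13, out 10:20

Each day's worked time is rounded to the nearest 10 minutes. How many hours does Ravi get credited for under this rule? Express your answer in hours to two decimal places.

The shift: 05:13–10:20 = 5 h 7 min → rounds to 5 h 10 min

5.17 hours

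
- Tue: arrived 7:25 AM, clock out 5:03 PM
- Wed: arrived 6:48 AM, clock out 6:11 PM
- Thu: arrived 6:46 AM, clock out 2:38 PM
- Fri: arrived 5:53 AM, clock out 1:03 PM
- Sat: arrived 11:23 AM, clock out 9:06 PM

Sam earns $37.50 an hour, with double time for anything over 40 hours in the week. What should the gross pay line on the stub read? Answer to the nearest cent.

$1932.50

Tue: 7:25 AM–5:03 PM = 9 h 38 min
Wed: 6:48 AM–6:11 PM = 11 h 23 min
Thu: 6:46 AM–2:38 PM = 7 h 52 min
Fri: 5:53 AM–1:03 PM = 7 h 10 min
Sat: 11:23 AM–9:06 PM = 9 h 43 min
Total worked: 45 h 46 min = 2746 min.
Regular 40 h 0 min = 2400 min at $37.50/h; overtime 5 h 46 min = 346 min at $75.00/h.
Pay = (2400 × $37.50 + 346 × $75.00) ÷ 60 = $1932.50.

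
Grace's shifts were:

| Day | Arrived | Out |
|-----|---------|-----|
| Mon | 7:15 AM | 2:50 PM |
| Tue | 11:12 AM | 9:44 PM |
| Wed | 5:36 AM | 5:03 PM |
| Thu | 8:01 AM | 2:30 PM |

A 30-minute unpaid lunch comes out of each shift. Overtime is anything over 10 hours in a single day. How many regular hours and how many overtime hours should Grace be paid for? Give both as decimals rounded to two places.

Mon: 7:15 AM–2:50 PM = 7 h 35 min; less 30 min break → 7 h 5 min
Tue: 11:12 AM–9:44 PM = 10 h 32 min; less 30 min break → 10 h 2 min
Wed: 5:36 AM–5:03 PM = 11 h 27 min; less 30 min break → 10 h 57 min
Thu: 8:01 AM–2:30 PM = 6 h 29 min; less 30 min break → 5 h 59 min
Mon reg 7 h 5 min / OT 0 h 0 min; Tue reg 10 h 0 min / OT 0 h 2 min; Wed reg 10 h 0 min / OT 0 h 57 min; Thu reg 5 h 59 min / OT 0 h 0 min.
Totals: regular 33 h 4 min, overtime 0 h 59 min.

Regular 33.07 hours, overtime 0.98 hours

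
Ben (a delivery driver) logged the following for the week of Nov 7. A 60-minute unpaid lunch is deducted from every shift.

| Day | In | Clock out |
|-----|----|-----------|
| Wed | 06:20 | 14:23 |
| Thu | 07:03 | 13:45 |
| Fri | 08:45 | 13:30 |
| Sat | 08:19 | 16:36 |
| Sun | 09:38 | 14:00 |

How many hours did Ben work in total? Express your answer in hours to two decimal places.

27.15 hours

Wed: 06:20–14:23 = 8 h 3 min; less 60 min break → 7 h 3 min
Thu: 07:03–13:45 = 6 h 42 min; less 60 min break → 5 h 42 min
Fri: 08:45–13:30 = 4 h 45 min; less 60 min break → 3 h 45 min
Sat: 08:19–16:36 = 8 h 17 min; less 60 min break → 7 h 17 min
Sun: 09:38–14:00 = 4 h 22 min; less 60 min break → 3 h 22 min
Total: 7 h 3 min + 5 h 42 min + 3 h 45 min + 7 h 17 min + 3 h 22 min = 27 h 9 min.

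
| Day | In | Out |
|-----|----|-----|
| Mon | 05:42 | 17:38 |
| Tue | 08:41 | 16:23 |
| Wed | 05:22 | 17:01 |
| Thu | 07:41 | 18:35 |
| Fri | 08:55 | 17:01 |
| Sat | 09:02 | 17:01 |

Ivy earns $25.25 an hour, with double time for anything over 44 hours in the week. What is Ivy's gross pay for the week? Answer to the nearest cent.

$1831.47

Mon: 05:42–17:38 = 11 h 56 min
Tue: 08:41–16:23 = 7 h 42 min
Wed: 05:22–17:01 = 11 h 39 min
Thu: 07:41–18:35 = 10 h 54 min
Fri: 08:55–17:01 = 8 h 6 min
Sat: 09:02–17:01 = 7 h 59 min
Total worked: 58 h 16 min = 3496 min.
Regular 44 h 0 min = 2640 min at $25.25/h; overtime 14 h 16 min = 856 min at $50.50/h.
Pay = (2640 × $25.25 + 856 × $50.50) ÷ 60 = $1831.47.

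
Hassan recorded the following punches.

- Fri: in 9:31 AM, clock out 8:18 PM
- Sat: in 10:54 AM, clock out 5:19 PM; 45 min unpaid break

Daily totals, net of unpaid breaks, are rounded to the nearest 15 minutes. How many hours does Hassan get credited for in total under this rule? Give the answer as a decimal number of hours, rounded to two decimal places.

16.50 hours

Fri: 9:31 AM–8:18 PM = 10 h 47 min → rounds to 10 h 45 min
Sat: 10:54 AM–5:19 PM = 6 h 25 min − 45 min = 5 h 40 min → rounds to 5 h 45 min
Total credited: 16 h 30 min.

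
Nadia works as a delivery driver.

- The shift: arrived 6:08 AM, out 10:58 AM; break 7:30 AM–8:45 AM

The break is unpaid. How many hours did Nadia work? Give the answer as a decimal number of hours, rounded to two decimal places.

3.58 hours

The shift: 6:08 AM–10:58 AM = 4 h 50 min; less 75 min break → 3 h 35 min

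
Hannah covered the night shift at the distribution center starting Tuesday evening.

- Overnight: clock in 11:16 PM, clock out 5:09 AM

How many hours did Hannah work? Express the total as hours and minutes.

Overnight: 11:16 PM → midnight = 0 h 44 min; midnight → 5:09 AM = 5 h 9 min; span 5 h 53 min

5 h 53 min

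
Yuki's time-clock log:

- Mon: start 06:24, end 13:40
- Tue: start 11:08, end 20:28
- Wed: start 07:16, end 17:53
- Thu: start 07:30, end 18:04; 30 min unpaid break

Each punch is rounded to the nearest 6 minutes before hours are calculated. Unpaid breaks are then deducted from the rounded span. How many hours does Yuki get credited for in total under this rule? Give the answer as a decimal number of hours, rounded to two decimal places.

37.40 hours

Mon: in 06:24→06:24, out 13:40→13:42; 7 h 18 min
Tue: in 11:08→11:06, out 20:28→20:30; 9 h 24 min
Wed: in 07:16→07:18, out 17:53→17:54; 10 h 36 min
Thu: in 07:30→07:30, out 18:04→18:06; 10 h 36 min − 30 min = 10 h 6 min
Total credited: 37 h 24 min.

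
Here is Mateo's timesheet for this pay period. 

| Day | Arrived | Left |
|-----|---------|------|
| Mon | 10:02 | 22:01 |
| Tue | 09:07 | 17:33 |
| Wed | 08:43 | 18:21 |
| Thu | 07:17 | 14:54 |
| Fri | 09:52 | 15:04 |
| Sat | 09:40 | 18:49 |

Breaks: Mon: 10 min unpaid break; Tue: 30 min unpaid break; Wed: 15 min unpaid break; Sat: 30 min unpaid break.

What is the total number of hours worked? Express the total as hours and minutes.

50 h 36 min

Mon: 10:02–22:01 = 11 h 59 min; less 10 min break → 11 h 49 min
Tue: 09:07–17:33 = 8 h 26 min; less 30 min break → 7 h 56 min
Wed: 08:43–18:21 = 9 h 38 min; less 15 min break → 9 h 23 min
Thu: 07:17–14:54 = 7 h 37 min
Fri: 09:52–15:04 = 5 h 12 min
Sat: 09:40–18:49 = 9 h 9 min; less 30 min break → 8 h 39 min
Total: 11 h 49 min + 7 h 56 min + 9 h 23 min + 7 h 37 min + 5 h 12 min + 8 h 39 min = 50 h 36 min.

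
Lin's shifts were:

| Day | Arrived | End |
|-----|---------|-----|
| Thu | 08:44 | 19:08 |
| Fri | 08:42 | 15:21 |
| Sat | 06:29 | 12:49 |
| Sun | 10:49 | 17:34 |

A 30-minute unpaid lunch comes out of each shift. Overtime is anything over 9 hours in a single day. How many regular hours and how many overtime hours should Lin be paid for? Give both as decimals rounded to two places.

Thu: 08:44–19:08 = 10 h 24 min; less 30 min break → 9 h 54 min
Fri: 08:42–15:21 = 6 h 39 min; less 30 min break → 6 h 9 min
Sat: 06:29–12:49 = 6 h 20 min; less 30 min break → 5 h 50 min
Sun: 10:49–17:34 = 6 h 45 min; less 30 min break → 6 h 15 min
Thu reg 9 h 0 min / OT 0 h 54 min; Fri reg 6 h 9 min / OT 0 h 0 min; Sat reg 5 h 50 min / OT 0 h 0 min; Sun reg 6 h 15 min / OT 0 h 0 min.
Totals: regular 27 h 14 min, overtime 0 h 54 min.

Regular 27.23 hours, overtime 0.90 hours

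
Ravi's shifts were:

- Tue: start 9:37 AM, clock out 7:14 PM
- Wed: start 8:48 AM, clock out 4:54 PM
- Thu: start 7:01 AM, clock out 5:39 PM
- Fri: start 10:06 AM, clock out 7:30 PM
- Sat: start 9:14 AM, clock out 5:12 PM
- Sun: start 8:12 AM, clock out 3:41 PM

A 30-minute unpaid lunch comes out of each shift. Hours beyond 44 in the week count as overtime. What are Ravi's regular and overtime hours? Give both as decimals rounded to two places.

Regular 44.00 hours, overtime 6.20 hours

Tue: 9:37 AM–7:14 PM = 9 h 37 min; less 30 min break → 9 h 7 min
Wed: 8:48 AM–4:54 PM = 8 h 6 min; less 30 min break → 7 h 36 min
Thu: 7:01 AM–5:39 PM = 10 h 38 min; less 30 min break → 10 h 8 min
Fri: 10:06 AM–7:30 PM = 9 h 24 min; less 30 min break → 8 h 54 min
Sat: 9:14 AM–5:12 PM = 7 h 58 min; less 30 min break → 7 h 28 min
Sun: 8:12 AM–3:41 PM = 7 h 29 min; less 30 min break → 6 h 59 min
Total worked: 50 h 12 min = 50.20 h.
Threshold 44 h → overtime 6 h 12 min, regular 44 h 0 min.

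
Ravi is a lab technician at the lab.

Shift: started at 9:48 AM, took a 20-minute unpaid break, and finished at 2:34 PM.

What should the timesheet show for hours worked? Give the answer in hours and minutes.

4 h 26 min

Shift: 9:48 AM–2:34 PM = 4 h 46 min; less 20 min break → 4 h 26 min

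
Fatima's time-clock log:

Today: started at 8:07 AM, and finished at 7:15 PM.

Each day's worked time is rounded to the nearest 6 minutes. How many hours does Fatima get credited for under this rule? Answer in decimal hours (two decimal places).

11.10 hours

Today: 8:07 AM–7:15 PM = 11 h 8 min → rounds to 11 h 6 min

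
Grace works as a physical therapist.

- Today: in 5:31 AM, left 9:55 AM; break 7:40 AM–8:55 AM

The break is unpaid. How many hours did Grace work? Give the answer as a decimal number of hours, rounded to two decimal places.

3.15 hours

Today: 5:31 AM–9:55 AM = 4 h 24 min; less 75 min break → 3 h 9 min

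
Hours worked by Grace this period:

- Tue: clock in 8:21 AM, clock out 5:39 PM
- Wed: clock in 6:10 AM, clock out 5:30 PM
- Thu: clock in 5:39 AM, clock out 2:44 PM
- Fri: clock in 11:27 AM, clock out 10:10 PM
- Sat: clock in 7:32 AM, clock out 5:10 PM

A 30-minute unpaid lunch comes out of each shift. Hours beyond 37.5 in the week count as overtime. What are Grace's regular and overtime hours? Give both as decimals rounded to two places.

Tue: 8:21 AM–5:39 PM = 9 h 18 min; less 30 min break → 8 h 48 min
Wed: 6:10 AM–5:30 PM = 11 h 20 min; less 30 min break → 10 h 50 min
Thu: 5:39 AM–2:44 PM = 9 h 5 min; less 30 min break → 8 h 35 min
Fri: 11:27 AM–10:10 PM = 10 h 43 min; less 30 min break → 10 h 13 min
Sat: 7:32 AM–5:10 PM = 9 h 38 min; less 30 min break → 9 h 8 min
Total worked: 47 h 34 min = 47.57 h.
Threshold 37.5 h → overtime 10 h 4 min, regular 37 h 30 min.

Regular 37.50 hours, overtime 10.07 hours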